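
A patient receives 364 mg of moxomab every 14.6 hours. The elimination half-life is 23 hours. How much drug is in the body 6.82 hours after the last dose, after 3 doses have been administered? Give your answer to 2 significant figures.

The 3 doses were given 36.02, 21.42, 6.82 hours ago.
Total = 364·(1/2)^(36.02/23) + 364·(1/2)^(21.42/23) + 364·(1/2)^(6.82/23)
      = 122.93 + 190.88 + 296.37 ≈ 610.18 mg.

610 mg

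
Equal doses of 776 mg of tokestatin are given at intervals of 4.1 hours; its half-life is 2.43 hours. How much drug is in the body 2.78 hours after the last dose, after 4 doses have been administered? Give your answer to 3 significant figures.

505 mg

The 4 doses were given 15.08, 10.98, 6.88, 2.78 hours ago.
Total = 776·(1/2)^(15.08/2.43) + 776·(1/2)^(10.98/2.43) + 776·(1/2)^(6.88/2.43) + 776·(1/2)^(2.78/2.43)
      = 10.513 + 33.857 + 109.03 + 351.13 ≈ 504.54 mg.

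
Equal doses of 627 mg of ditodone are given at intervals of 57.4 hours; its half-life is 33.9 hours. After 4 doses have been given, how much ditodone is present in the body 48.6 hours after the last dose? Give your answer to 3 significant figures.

The 4 doses were given 220.8, 163.4, 106, 48.6 hours ago.
Total = 627·(1/2)^(220.8/33.9) + 627·(1/2)^(163.4/33.9) + 627·(1/2)^(106/33.9) + 627·(1/2)^(48.6/33.9)
      = 6.864 + 22.197 + 71.778 + 232.11 ≈ 332.95 mg.

333 mg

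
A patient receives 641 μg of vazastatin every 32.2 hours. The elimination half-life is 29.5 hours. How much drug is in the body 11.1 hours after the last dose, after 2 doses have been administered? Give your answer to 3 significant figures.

726 μg

The 2 doses were given 43.3, 11.1 hours ago.
Total = 641·(1/2)^(43.3/29.5) + 641·(1/2)^(11.1/29.5)
      = 231.74 + 493.84 ≈ 725.59 μg.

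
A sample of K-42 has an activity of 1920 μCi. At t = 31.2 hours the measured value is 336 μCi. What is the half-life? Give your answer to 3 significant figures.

12.4 hours

A/A₀ = 336/1920 ≈ 0.175.
n = log₂(5.7143) ≈ 2.5146 half-lives elapsed in 31.2 hours.
t½ = 31.2/2.5146 ≈ 12.408 hours.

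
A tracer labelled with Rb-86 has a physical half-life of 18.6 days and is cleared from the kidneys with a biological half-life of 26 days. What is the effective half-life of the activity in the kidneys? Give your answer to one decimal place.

10.8 days

1/t_eff = 1/t_phys + 1/t_biol = 1/18.6 + 1/26 = 0.092225 per day.
t_eff = 18.6 × 26 / (18.6 + 26) ≈ 10.843 days.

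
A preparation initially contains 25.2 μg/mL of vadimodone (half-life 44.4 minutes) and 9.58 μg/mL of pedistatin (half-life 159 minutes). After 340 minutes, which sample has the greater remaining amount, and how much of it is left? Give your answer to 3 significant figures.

pedistatin, 2.18 μg/mL

vadimodone: 25.2 × (1/2)^7.6577 ≈ 0.1248 μg/mL.
pedistatin: 9.58 × (1/2)^2.1384 ≈ 2.176 μg/mL.
Pedistatin has more remaining, at ≈ 2.176 μg/mL.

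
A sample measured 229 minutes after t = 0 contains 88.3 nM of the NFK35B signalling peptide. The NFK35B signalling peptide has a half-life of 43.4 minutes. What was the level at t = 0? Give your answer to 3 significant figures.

3420 nM

Number of half-lives elapsed: n = 229/43.4 ≈ 5.2765.
A₀ = A × 2^n = 88.3 × 2^5.2765 = 88.3 × 38.76 ≈ 3422.5 nM.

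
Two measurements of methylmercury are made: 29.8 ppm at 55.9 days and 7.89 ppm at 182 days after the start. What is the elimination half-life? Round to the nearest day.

Over Δt = 182 − 55.9 = 126.1 days, the level fell by a factor of 29.8/7.89 ≈ 3.7769.
n = log₂(3.7769) ≈ 1.9172 half-lives, so t½ = 126.1/1.9172 ≈ 65.772 days.

66 days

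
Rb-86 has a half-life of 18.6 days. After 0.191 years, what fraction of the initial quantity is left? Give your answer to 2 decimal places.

0.191 years = 69.715 days.
n = 69.715/18.6 ≈ 3.7481 half-lives.
Fraction remaining = (1/2)^3.7481 ≈ 0.074422.

0.07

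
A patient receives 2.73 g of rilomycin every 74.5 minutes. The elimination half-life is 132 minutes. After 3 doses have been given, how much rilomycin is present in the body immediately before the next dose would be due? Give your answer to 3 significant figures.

The 3 doses were given 223.5, 149, 74.5 minutes ago.
Total = 2.73·(1/2)^(223.5/132) + 2.73·(1/2)^(149/132) + 2.73·(1/2)^(74.5/132)
      = 0.84424 + 1.2484 + 1.8461 ≈ 3.9388 g.

3.94 g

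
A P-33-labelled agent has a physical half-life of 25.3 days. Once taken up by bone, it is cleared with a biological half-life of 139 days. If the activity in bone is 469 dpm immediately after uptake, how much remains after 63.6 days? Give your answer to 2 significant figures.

60 dpm

1/t_eff = 1/t_phys + 1/t_biol = 1/25.3 + 1/139 = 0.04672 per day.
t_eff = 25.3 × 139 / (25.3 + 139) ≈ 21.404 days.
Remaining = 469 × (1/2)^(63.6/21.404) = 469 × (1/2)^2.9714 ≈ 59.799 dpm.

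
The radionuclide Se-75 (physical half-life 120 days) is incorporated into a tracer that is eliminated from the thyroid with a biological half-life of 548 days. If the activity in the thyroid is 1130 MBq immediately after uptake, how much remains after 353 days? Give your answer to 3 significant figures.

1/t_eff = 1/t_phys + 1/t_biol = 1/120 + 1/548 = 0.010158 per day.
t_eff = 120 × 548 / (120 + 548) ≈ 98.443 days.
Remaining = 1130 × (1/2)^(353/98.443) = 1130 × (1/2)^3.5858 ≈ 94.11 MBq.

94.1 MBq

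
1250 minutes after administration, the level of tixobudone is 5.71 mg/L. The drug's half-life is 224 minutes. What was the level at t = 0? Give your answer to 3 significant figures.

273 mg/L

Number of half-lives elapsed: n = 1250/224 ≈ 5.5804.
A₀ = A × 2^n = 5.71 × 2^5.5804 = 5.71 × 47.847 ≈ 273.21 mg/L.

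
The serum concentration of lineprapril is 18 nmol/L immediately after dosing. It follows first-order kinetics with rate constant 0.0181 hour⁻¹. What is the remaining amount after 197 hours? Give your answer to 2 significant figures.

0.51 nmol/L

t½ = ln 2 / λ = 0.69315 / 0.0181 ≈ 38.295 hours.
Number of half-lives: n = 197/38.295 ≈ 5.1442.
Remaining = 18 × (1/2)^5.1442 = 18 × 0.028277 ≈ 0.50899 nmol/L.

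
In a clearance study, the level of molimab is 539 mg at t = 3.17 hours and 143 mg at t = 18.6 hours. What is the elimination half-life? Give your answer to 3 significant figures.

Over Δt = 18.6 − 3.17 = 15.43 hours, the level fell by a factor of 539/143 ≈ 3.7692.
n = log₂(3.7692) ≈ 1.9143 half-lives, so t½ = 15.43/1.9143 ≈ 8.0605 hours.

8.06 hours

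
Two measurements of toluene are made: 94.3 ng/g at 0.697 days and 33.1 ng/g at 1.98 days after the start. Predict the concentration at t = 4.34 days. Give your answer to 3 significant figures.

Over Δt = 1.98 − 0.697 = 1.283 days, the level fell by a factor of 94.3/33.1 ≈ 2.8489.
n = log₂(2.8489) ≈ 1.5104 half-lives, so t½ = 1.283/1.5104 ≈ 0.84943 days.
From t = 1.98 to t = 4.34: 33.1 × (1/2)^((4.34−1.98)/0.84943) ≈ 4.8246 ng/g.

4.82 ng/g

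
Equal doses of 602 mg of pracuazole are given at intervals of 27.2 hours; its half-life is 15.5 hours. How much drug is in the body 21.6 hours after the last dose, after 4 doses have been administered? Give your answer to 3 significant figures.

323 mg

The 4 doses were given 103.2, 76, 48.8, 21.6 hours ago.
Total = 602·(1/2)^(103.2/15.5) + 602·(1/2)^(76/15.5) + 602·(1/2)^(48.8/15.5) + 602·(1/2)^(21.6/15.5)
      = 5.961 + 20.118 + 67.895 + 229.14 ≈ 323.11 mg.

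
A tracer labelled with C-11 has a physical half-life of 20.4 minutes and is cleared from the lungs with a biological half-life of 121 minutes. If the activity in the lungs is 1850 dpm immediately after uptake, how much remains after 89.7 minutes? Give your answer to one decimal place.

52.5 dpm

1/t_eff = 1/t_phys + 1/t_biol = 1/20.4 + 1/121 = 0.057284 per minute.
t_eff = 20.4 × 121 / (20.4 + 121) ≈ 17.457 minutes.
Remaining = 1850 × (1/2)^(89.7/17.457) = 1850 × (1/2)^5.1384 ≈ 52.525 dpm.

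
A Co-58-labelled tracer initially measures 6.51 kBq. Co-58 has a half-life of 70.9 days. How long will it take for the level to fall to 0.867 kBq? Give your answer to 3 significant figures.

Fraction remaining = 0.867/6.51 ≈ 0.13318.
n = log₂(6.51/0.867) = ln(7.5087)/ln 2 ≈ 2.9086 half-lives.
t = n × t½ = 2.9086 × 70.9 ≈ 206.22 days.

206 days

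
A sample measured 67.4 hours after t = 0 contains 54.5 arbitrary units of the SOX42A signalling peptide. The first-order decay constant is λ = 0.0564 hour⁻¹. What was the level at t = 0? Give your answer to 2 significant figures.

t½ = ln 2 / λ = 0.69315 / 0.0564 ≈ 12.29 hours.
Number of half-lives elapsed: n = 67.4/12.29 ≈ 5.4842.
A₀ = A × 2^n = 54.5 × 2^5.4842 = 54.5 × 44.762 ≈ 2439.5 arbitrary units.

2400 arbitrary units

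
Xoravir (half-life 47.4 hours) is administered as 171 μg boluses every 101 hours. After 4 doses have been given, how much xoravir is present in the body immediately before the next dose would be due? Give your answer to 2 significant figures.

The 4 doses were given 404, 303, 202, 101 hours ago.
Total = 171·(1/2)^(404/47.4) + 171·(1/2)^(303/47.4) + 171·(1/2)^(202/47.4) + 171·(1/2)^(101/47.4)
      = 0.46479 + 2.0356 + 8.9151 + 39.045 ≈ 50.46 μg.

50 μg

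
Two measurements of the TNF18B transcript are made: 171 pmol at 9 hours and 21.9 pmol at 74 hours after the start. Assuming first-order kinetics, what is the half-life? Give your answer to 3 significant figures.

Over Δt = 74 − 9 = 65 hours, the level fell by a factor of 171/21.9 ≈ 7.8082.
n = log₂(7.8082) ≈ 2.965 half-lives, so t½ = 65/2.965 ≈ 21.922 hours.

21.9 hours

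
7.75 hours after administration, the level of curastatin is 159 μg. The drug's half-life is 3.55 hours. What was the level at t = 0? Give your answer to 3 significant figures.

Number of half-lives elapsed: n = 7.75/3.55 ≈ 2.1831.
A₀ = A × 2^n = 159 × 2^2.1831 = 159 × 4.5413 ≈ 722.06 μg.

722 μg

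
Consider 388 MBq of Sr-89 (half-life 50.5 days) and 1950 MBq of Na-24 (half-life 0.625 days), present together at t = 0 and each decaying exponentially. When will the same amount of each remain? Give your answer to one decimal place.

Set 388·(1/2)^(t/50.5) = 1950·(1/2)^(t/0.625).
Taking log₂: log₂(388/1950) = t·(1/50.5 − 1/0.625).
log₂(0.19897) = -2.3293; 1/50.5 − 1/0.625 = -1.5802.
t = -2.3293 / -1.5802 ≈ 1.4741 days.

1.5 days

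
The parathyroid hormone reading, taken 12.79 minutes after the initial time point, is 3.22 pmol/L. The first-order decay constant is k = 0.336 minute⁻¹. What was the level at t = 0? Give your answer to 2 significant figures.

240 pmol/L

t½ = ln 2 / k = 0.69315 / 0.336 ≈ 2.0629 minutes.
Number of half-lives elapsed: n = 12.79/2.0629 ≈ 6.1999.
A₀ = A × 2^n = 3.22 × 2^6.1999 = 3.22 × 73.511 ≈ 236.71 pmol/L.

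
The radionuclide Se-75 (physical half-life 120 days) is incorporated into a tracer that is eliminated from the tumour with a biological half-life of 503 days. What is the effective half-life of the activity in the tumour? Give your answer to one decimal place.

1/t_eff = 1/t_phys + 1/t_biol = 1/120 + 1/503 = 0.010321 per day.
t_eff = 120 × 503 / (120 + 503) ≈ 96.886 days.

96.9 days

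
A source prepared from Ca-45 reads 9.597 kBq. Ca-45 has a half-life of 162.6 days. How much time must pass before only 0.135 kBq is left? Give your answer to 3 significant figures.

Fraction remaining = 0.135/9.597 ≈ 0.014067.
n = log₂(9.597/0.135) = ln(71.089)/ln 2 ≈ 6.1516 half-lives.
t = n × t½ = 6.1516 × 162.6 ≈ 1000.2 days.

1000 days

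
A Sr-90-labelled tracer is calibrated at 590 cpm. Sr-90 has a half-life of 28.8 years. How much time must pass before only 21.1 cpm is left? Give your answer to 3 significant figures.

Fraction remaining = 21.1/590 ≈ 0.035763.
n = log₂(590/21.1) = ln(27.962)/ln 2 ≈ 4.8054 half-lives.
t = n × t½ = 4.8054 × 28.8 ≈ 138.4 years.

138 years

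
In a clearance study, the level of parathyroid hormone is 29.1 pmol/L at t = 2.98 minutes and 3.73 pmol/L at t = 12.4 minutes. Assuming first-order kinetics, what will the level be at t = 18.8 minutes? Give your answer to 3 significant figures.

Over Δt = 12.4 − 2.98 = 9.42 minutes, the level fell by a factor of 29.1/3.73 ≈ 7.8016.
n = log₂(7.8016) ≈ 2.9638 half-lives, so t½ = 9.42/2.9638 ≈ 3.1784 minutes.
From t = 12.4 to t = 18.8: 3.73 × (1/2)^((18.8−12.4)/3.1784) ≈ 0.92375 pmol/L.

0.924 pmol/L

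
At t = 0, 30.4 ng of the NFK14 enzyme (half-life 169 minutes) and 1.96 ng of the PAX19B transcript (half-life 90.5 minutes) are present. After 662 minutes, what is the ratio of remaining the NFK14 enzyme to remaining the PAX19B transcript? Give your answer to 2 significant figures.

NFK14 enzyme: 30.4 × (1/2)^(662/169) = 30.4 × (1/2)^3.9172 ≈ 2.0123 ng.
PAX19B transcript: 1.96 × (1/2)^(662/90.5) = 1.96 × (1/2)^7.3149 ≈ 0.01231 ng.
Ratio ≈ 2.0123 / 0.01231 ≈ 163.47.

160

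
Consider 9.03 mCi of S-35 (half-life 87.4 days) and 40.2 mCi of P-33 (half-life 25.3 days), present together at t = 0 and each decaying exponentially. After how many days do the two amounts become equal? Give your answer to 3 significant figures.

Set 9.03·(1/2)^(t/87.4) = 40.2·(1/2)^(t/25.3).
Taking log₂: log₂(9.03/40.2) = t·(1/87.4 − 1/25.3).
log₂(0.22463) = -2.1544; 1/87.4 − 1/25.3 = -0.028084.
t = -2.1544 / -0.028084 ≈ 76.713 days.

76.7 days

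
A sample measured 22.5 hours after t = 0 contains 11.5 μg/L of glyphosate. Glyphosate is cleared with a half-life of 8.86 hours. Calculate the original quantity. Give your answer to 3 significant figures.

Number of half-lives elapsed: n = 22.5/8.86 ≈ 2.5395.
A₀ = A × 2^n = 11.5 × 2^2.5395 = 11.5 × 5.8139 ≈ 66.86 μg/L.

66.9 μg/L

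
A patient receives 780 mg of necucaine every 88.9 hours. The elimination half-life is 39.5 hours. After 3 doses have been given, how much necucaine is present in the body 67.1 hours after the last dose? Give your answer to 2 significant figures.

The 3 doses were given 244.9, 156, 67.1 hours ago.
Total = 780·(1/2)^(244.9/39.5) + 780·(1/2)^(156/39.5) + 780·(1/2)^(67.1/39.5)
      = 10.61 + 50.491 + 240.28 ≈ 301.39 mg.

300 mg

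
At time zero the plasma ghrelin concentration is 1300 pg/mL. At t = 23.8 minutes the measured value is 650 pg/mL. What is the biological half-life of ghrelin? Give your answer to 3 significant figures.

23.8 minutes

A/A₀ = 650/1300 ≈ 0.5.
n = log₂(2) ≈ 1 half-life elapsed in 23.8 minutes.
t½ = 23.8/1 ≈ 23.8 minutes.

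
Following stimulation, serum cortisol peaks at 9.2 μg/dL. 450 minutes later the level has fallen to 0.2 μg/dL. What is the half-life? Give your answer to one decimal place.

A/A₀ = 0.2/9.2 ≈ 0.021739.
n = log₂(46) ≈ 5.5236 half-lives elapsed in 450 minutes.
t½ = 450/5.5236 ≈ 81.469 minutes.

81.5 minutes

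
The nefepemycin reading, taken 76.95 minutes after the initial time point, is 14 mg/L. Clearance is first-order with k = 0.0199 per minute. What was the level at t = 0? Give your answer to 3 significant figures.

t½ = ln 2 / k = 0.69315 / 0.0199 ≈ 34.832 minutes.
Number of half-lives elapsed: n = 76.95/34.832 ≈ 2.2092.
A₀ = A × 2^n = 14 × 2^2.2092 = 14 × 4.6242 ≈ 64.739 mg/L.

64.7 mg/L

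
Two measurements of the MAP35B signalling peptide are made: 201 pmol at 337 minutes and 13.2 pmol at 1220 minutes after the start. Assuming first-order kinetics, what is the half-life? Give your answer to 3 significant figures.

225 minutes

Over Δt = 1220 − 337 = 883 minutes, the level fell by a factor of 201/13.2 ≈ 15.227.
n = log₂(15.227) ≈ 3.9286 half-lives, so t½ = 883/3.9286 ≈ 224.76 minutes.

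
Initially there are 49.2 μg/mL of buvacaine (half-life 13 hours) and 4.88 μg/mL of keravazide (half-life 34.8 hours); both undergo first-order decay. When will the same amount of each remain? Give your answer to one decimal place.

Set 49.2·(1/2)^(t/13) = 4.88·(1/2)^(t/34.8).
Taking log₂: log₂(49.2/4.88) = t·(1/13 − 1/34.8).
log₂(10.082) = 3.3337; 1/13 − 1/34.8 = 0.048187.
t = 3.3337 / 0.048187 ≈ 69.182 hours.

69.2 hours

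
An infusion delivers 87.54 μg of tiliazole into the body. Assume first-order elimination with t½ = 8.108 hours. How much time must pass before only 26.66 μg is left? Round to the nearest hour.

14 hours

Fraction remaining = 26.66/87.54 ≈ 0.30455.
n = log₂(87.54/26.66) = ln(3.2836)/ln 2 ≈ 1.7153 half-lives.
t = n × t½ = 1.7153 × 8.108 ≈ 13.907 hours.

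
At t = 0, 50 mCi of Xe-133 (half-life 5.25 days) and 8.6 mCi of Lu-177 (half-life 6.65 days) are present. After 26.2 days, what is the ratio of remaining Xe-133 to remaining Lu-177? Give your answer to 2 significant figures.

Xe-133: 50 × (1/2)^(26.2/5.25) = 50 × (1/2)^4.9905 ≈ 1.5728 mCi.
Lu-177: 8.6 × (1/2)^(26.2/6.65) = 8.6 × (1/2)^3.9398 ≈ 0.56038 mCi.
Ratio ≈ 1.5728 / 0.56038 ≈ 2.8067.

2.8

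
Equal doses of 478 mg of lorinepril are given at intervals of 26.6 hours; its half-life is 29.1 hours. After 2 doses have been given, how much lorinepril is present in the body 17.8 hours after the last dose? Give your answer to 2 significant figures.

The 2 doses were given 44.4, 17.8 hours ago.
Total = 478·(1/2)^(44.4/29.1) + 478·(1/2)^(17.8/29.1)
      = 166.01 + 312.82 ≈ 478.82 mg.

480 mg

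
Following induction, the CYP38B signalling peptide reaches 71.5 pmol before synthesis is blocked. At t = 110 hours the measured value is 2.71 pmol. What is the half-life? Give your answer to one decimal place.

23.3 hours

A/A₀ = 2.71/71.5 ≈ 0.037902.
n = log₂(26.384) ≈ 4.7216 half-lives elapsed in 110 hours.
t½ = 110/4.7216 ≈ 23.297 hours.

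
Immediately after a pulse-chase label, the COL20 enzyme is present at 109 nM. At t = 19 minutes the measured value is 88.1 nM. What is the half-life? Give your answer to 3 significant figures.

A/A₀ = 88.1/109 ≈ 0.80826.
n = log₂(1.2372) ≈ 0.30711 half-lives elapsed in 19 minutes.
t½ = 19/0.30711 ≈ 61.866 minutes.

61.9 minutes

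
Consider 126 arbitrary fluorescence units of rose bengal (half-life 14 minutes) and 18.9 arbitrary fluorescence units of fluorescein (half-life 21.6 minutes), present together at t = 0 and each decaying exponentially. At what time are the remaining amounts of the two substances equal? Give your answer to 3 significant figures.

Set 126·(1/2)^(t/14) = 18.9·(1/2)^(t/21.6).
Taking log₂: log₂(126/18.9) = t·(1/14 − 1/21.6).
log₂(6.6667) = 2.737; 1/14 − 1/21.6 = 0.025132.
t = 2.737 / 0.025132 ≈ 108.9 minutes.

109 minutes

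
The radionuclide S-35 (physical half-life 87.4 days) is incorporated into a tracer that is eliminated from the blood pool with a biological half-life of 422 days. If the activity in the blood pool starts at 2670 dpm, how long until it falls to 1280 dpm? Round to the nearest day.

1/t_eff = 1/t_phys + 1/t_biol = 1/87.4 + 1/422 = 0.013811 per day.
t_eff = 87.4 × 422 / (87.4 + 422) ≈ 72.404 days.
n = log₂(2670/1280) ≈ 1.0607; t = 1.0607 × 72.404 ≈ 76.799 days.

77 days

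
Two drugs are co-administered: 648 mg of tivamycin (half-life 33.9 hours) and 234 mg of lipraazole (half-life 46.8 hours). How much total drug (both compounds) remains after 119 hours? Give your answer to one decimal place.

97.0 mg

tivamycin: 648 × (1/2)^(119/33.9) = 648 × (1/2)^3.5103 ≈ 56.867 mg.
lipraazole: 234 × (1/2)^(119/46.8) = 234 × (1/2)^2.5427 ≈ 40.158 mg.
Total = 56.867 + 40.158 ≈ 97.026 mg.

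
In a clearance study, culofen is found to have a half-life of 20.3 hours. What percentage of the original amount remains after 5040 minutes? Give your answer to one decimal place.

5040 minutes = 84 hours.
n = 84/20.3 ≈ 4.1379 half-lives.
Fraction remaining = (1/2)^4.1379 ≈ 0.056801, i.e. 5.6801%.

5.7%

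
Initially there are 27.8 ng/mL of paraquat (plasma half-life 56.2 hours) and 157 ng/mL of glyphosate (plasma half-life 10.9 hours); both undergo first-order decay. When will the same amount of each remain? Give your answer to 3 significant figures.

Set 27.8·(1/2)^(t/56.2) = 157·(1/2)^(t/10.9).
Taking log₂: log₂(27.8/157) = t·(1/56.2 − 1/10.9).
log₂(0.17707) = -2.4976; 1/56.2 − 1/10.9 = -0.07395.
t = -2.4976 / -0.07395 ≈ 33.774 hours.

33.8 hours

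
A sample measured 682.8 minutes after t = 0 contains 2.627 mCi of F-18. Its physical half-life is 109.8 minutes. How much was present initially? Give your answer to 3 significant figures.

Number of half-lives elapsed: n = 682.8/109.8 ≈ 6.2186.
A₀ = A × 2^n = 2.627 × 2^6.2186 = 2.627 × 74.47 ≈ 195.63 mCi.

196 mCi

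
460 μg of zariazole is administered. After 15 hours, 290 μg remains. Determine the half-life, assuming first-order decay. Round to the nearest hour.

A/A₀ = 290/460 ≈ 0.63043.
n = log₂(1.5862) ≈ 0.66558 half-lives elapsed in 15 hours.
t½ = 15/0.66558 ≈ 22.537 hours.

23 hours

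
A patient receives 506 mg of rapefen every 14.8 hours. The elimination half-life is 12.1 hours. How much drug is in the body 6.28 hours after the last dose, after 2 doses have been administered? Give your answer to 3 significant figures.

The 2 doses were given 21.08, 6.28 hours ago.
Total = 506·(1/2)^(21.08/12.1) + 506·(1/2)^(6.28/12.1)
      = 151.26 + 353.11 ≈ 504.37 mg.

504 mg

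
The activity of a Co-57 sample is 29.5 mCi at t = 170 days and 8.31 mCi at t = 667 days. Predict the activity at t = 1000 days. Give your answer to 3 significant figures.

Over Δt = 667 − 170 = 497 days, the level fell by a factor of 29.5/8.31 ≈ 3.5499.
n = log₂(3.5499) ≈ 1.8278 half-lives, so t½ = 497/1.8278 ≈ 271.91 days.
From t = 667 to t = 1000: 8.31 × (1/2)^((1000−667)/271.91) ≈ 3.5558 mCi.

3.56 mCi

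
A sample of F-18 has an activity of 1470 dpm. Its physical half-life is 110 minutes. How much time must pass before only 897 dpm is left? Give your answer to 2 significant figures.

Fraction remaining = 897/1470 ≈ 0.6102.
n = log₂(1470/897) = ln(1.6388)/ln 2 ≈ 0.71264 half-lives.
t = n × t½ = 0.71264 × 110 ≈ 78.39 minutes.

78 minutes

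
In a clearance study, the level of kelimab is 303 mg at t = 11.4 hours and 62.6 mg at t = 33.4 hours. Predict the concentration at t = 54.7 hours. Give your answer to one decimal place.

Over Δt = 33.4 − 11.4 = 22 hours, the level fell by a factor of 303/62.6 ≈ 4.8403.
n = log₂(4.8403) ≈ 2.2751 half-lives, so t½ = 22/2.2751 ≈ 9.67 hours.
From t = 33.4 to t = 54.7: 62.6 × (1/2)^((54.7−33.4)/9.67) ≈ 13.599 mg.

13.6 mg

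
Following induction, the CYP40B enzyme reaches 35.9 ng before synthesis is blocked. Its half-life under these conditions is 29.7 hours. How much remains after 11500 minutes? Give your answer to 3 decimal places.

Convert the elapsed time: 11500 minutes = 191.667 hours.
Number of half-lives: n = 191.667/29.7 ≈ 6.4534.
Remaining = 35.9 × (1/2)^6.4534 = 35.9 × 0.011411 ≈ 0.40966 ng.

0.410 ng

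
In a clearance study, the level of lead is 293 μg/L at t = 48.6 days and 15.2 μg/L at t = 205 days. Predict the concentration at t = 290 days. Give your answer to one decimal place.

Over Δt = 205 − 48.6 = 156.4 days, the level fell by a factor of 293/15.2 ≈ 19.276.
n = log₂(19.276) ≈ 4.2688 half-lives, so t½ = 156.4/4.2688 ≈ 36.638 days.
From t = 205 to t = 290: 15.2 × (1/2)^((290−205)/36.638) ≈ 3.0441 μg/L.

3.0 μg/L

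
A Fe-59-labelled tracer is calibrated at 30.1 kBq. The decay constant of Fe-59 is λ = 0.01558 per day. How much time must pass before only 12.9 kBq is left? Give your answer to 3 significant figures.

t½ = ln 2 / λ = 0.69315 / 0.01558 ≈ 44.49 days.
Fraction remaining = 12.9/30.1 ≈ 0.42857.
n = log₂(30.1/12.9) = ln(2.3333)/ln 2 ≈ 1.2224 half-lives.
t = n × t½ = 1.2224 × 44.49 ≈ 54.384 days.

54.4 days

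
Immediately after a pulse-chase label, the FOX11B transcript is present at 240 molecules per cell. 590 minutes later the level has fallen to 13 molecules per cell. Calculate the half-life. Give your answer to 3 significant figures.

A/A₀ = 13/240 ≈ 0.054167.
n = log₂(18.462) ≈ 4.2065 half-lives elapsed in 590 minutes.
t½ = 590/4.2065 ≈ 140.26 minutes.

140 minutes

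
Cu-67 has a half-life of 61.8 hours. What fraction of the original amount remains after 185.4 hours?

0.125

n = 185.4/61.8 ≈ 3 half-lives.
Fraction remaining = (1/2)^3 ≈ 0.125.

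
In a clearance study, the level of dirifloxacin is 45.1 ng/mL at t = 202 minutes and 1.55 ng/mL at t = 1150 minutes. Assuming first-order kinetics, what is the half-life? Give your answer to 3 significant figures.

Over Δt = 1150 − 202 = 948 minutes, the level fell by a factor of 45.1/1.55 ≈ 29.097.
n = log₂(29.097) ≈ 4.8628 half-lives, so t½ = 948/4.8628 ≈ 194.95 minutes.

195 minutes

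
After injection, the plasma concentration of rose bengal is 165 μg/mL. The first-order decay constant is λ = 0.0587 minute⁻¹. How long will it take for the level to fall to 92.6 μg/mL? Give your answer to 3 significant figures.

9.84 minutes

t½ = ln 2 / λ = 0.69315 / 0.0587 ≈ 11.808 minutes.
Fraction remaining = 92.6/165 ≈ 0.56121.
n = log₂(165/92.6) = ln(1.7819)/ln 2 ≈ 0.83338 half-lives.
t = n × t½ = 0.83338 × 11.808 ≈ 9.8408 minutes.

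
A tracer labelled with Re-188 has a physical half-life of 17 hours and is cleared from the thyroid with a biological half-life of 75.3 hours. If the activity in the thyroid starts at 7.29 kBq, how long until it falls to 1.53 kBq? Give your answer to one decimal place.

1/t_eff = 1/t_phys + 1/t_biol = 1/17 + 1/75.3 = 0.072104 per hour.
t_eff = 17 × 75.3 / (17 + 75.3) ≈ 13.869 hours.
n = log₂(7.29/1.53) ≈ 2.2524; t = 2.2524 × 13.869 ≈ 31.238 hours.

31.2 hours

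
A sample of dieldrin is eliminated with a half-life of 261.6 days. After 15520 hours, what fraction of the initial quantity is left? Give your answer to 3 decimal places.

15520 hours = 646.667 days.
n = 646.667/261.6 ≈ 2.472 half-lives.
Fraction remaining = (1/2)^2.472 ≈ 0.18025.

0.180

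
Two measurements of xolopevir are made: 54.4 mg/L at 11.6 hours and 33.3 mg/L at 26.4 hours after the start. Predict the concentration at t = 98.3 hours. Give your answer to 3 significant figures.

Over Δt = 26.4 − 11.6 = 14.8 hours, the level fell by a factor of 54.4/33.3 ≈ 1.6336.
n = log₂(1.6336) ≈ 0.70808 half-lives, so t½ = 14.8/0.70808 ≈ 20.901 hours.
From t = 26.4 to t = 98.3: 33.3 × (1/2)^((98.3−26.4)/20.901) ≈ 3.0684 mg/L.

3.07 mg/L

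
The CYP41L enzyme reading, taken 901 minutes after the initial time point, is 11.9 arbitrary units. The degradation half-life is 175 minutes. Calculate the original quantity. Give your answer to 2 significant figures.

Number of half-lives elapsed: n = 901/175 ≈ 5.1486.
A₀ = A × 2^n = 11.9 × 2^5.1486 = 11.9 × 35.471 ≈ 422.11 arbitrary units.

420 arbitrary units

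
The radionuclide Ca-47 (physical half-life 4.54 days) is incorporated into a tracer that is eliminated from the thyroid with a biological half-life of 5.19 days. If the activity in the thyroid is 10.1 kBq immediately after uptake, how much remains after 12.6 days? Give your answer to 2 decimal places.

0.27 kBq

1/t_eff = 1/t_phys + 1/t_biol = 1/4.54 + 1/5.19 = 0.41294 per day.
t_eff = 4.54 × 5.19 / (4.54 + 5.19) ≈ 2.4216 days.
Remaining = 10.1 × (1/2)^(12.6/2.4216) = 10.1 × (1/2)^5.2031 ≈ 0.27418 kBq.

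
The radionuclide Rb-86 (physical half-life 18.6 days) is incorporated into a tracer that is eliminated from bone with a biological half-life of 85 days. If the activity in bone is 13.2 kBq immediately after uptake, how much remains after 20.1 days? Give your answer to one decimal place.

5.3 kBq

1/t_eff = 1/t_phys + 1/t_biol = 1/18.6 + 1/85 = 0.065528 per day.
t_eff = 18.6 × 85 / (18.6 + 85) ≈ 15.261 days.
Remaining = 13.2 × (1/2)^(20.1/15.261) = 13.2 × (1/2)^1.3171 ≈ 5.2976 kBq.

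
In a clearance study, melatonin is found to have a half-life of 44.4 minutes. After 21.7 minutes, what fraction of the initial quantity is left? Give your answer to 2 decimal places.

0.71

n = 21.7/44.4 ≈ 0.48874 half-lives.
Fraction remaining = (1/2)^0.48874 ≈ 0.71265.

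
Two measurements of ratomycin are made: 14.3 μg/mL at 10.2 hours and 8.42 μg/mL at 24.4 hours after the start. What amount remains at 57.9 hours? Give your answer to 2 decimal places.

Over Δt = 24.4 − 10.2 = 14.2 hours, the level fell by a factor of 14.3/8.42 ≈ 1.6983.
n = log₂(1.6983) ≈ 0.76412 half-lives, so t½ = 14.2/0.76412 ≈ 18.583 hours.
From t = 24.4 to t = 57.9: 8.42 × (1/2)^((57.9−24.4)/18.583) ≈ 2.4135 μg/mL.

2.41 μg/mL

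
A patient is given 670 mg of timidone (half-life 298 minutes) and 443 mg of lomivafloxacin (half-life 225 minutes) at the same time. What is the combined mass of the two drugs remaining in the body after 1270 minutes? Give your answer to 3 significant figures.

timidone: 670 × (1/2)^(1270/298) = 670 × (1/2)^4.2617 ≈ 34.927 mg.
lomivafloxacin: 443 × (1/2)^(1270/225) = 443 × (1/2)^5.6444 ≈ 8.8564 mg.
Total = 34.927 + 8.8564 ≈ 43.783 mg.

43.8 mg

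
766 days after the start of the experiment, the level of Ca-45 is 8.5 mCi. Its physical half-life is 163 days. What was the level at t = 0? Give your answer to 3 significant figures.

221 mCi

Number of half-lives elapsed: n = 766/163 ≈ 4.6994.
A₀ = A × 2^n = 8.5 × 2^4.6994 = 8.5 × 25.981 ≈ 220.84 mCi.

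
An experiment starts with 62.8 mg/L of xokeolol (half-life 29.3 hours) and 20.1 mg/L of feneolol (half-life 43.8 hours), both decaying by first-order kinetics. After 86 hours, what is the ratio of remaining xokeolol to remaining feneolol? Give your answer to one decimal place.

1.6

xokeolol: 62.8 × (1/2)^(86/29.3) = 62.8 × (1/2)^2.9352 ≈ 8.2109 mg/L.
feneolol: 20.1 × (1/2)^(86/43.8) = 20.1 × (1/2)^1.9635 ≈ 5.1539 mg/L.
Ratio ≈ 8.2109 / 5.1539 ≈ 1.5932.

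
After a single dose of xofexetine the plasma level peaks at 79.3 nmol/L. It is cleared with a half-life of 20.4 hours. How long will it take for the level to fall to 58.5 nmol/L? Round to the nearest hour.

9 hours

Fraction remaining = 58.5/79.3 ≈ 0.7377.
n = log₂(79.3/58.5) = ln(1.3556)/ln 2 ≈ 0.43888 half-lives.
t = n × t½ = 0.43888 × 20.4 ≈ 8.9532 hours.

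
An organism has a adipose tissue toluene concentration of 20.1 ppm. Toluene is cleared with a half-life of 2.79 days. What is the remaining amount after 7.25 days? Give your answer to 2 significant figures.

3.3 ppm

Number of half-lives: n = 7.25/2.79 ≈ 2.5986.
Remaining = 20.1 × (1/2)^2.5986 = 20.1 × 0.1651 ≈ 3.3186 ppm.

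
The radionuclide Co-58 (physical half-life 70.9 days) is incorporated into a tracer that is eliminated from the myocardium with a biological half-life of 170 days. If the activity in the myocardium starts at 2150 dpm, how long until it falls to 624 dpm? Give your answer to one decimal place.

1/t_eff = 1/t_phys + 1/t_biol = 1/70.9 + 1/170 = 0.019987 per day.
t_eff = 70.9 × 170 / (70.9 + 170) ≈ 50.033 days.
n = log₂(2150/624) ≈ 1.7847; t = 1.7847 × 50.033 ≈ 89.295 days.

89.3 days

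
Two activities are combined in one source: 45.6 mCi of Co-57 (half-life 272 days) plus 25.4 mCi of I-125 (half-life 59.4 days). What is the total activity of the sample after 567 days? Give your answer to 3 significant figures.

10.8 mCi

Co-57: 45.6 × (1/2)^(567/272) = 45.6 × (1/2)^2.0846 ≈ 10.751 mCi.
I-125: 25.4 × (1/2)^(567/59.4) = 25.4 × (1/2)^9.5455 ≈ 0.033991 mCi.
Total = 10.751 + 0.033991 ≈ 10.785 mCi.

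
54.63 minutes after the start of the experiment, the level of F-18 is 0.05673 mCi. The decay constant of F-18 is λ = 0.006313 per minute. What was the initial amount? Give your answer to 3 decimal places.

0.080 mCi

t½ = ln 2 / λ = 0.69315 / 0.006313 ≈ 109.8 minutes.
Number of half-lives elapsed: n = 54.63/109.8 ≈ 0.49756.
A₀ = A × 2^n = 0.05673 × 2^0.49756 = 0.05673 × 1.4118 ≈ 0.080093 mCi.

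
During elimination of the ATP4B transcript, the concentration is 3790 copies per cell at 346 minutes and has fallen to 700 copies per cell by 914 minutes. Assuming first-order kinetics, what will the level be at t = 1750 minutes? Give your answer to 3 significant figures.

Over Δt = 914 − 346 = 568 minutes, the level fell by a factor of 3790/700 ≈ 5.4143.
n = log₂(5.4143) ≈ 2.4368 half-lives, so t½ = 568/2.4368 ≈ 233.1 minutes.
From t = 914 to t = 1750: 700 × (1/2)^((1750−914)/233.1) ≈ 58.271 copies per cell.

58.3 copies per cell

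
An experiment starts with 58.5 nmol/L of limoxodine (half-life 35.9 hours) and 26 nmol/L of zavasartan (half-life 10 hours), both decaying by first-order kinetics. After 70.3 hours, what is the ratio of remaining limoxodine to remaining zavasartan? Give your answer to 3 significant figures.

limoxodine: 58.5 × (1/2)^(70.3/35.9) = 58.5 × (1/2)^1.9582 ≈ 15.055 nmol/L.
zavasartan: 26 × (1/2)^(70.3/10) = 26 × (1/2)^7.03 ≈ 0.19894 nmol/L.
Ratio ≈ 15.055 / 0.19894 ≈ 75.673.

75.7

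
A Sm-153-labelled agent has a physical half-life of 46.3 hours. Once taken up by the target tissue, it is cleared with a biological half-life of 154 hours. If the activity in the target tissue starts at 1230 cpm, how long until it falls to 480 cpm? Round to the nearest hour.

48 hours

1/t_eff = 1/t_phys + 1/t_biol = 1/46.3 + 1/154 = 0.028092 per hour.
t_eff = 46.3 × 154 / (46.3 + 154) ≈ 35.598 hours.
n = log₂(1230/480) ≈ 1.3576; t = 1.3576 × 35.598 ≈ 48.326 hours.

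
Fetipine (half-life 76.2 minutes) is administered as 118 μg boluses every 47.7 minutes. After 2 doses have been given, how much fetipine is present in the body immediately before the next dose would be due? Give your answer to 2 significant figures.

130 μg

The 2 doses were given 95.4, 47.7 minutes ago.
Total = 118·(1/2)^(95.4/76.2) + 118·(1/2)^(47.7/76.2)
      = 49.545 + 76.461 ≈ 126.01 μg.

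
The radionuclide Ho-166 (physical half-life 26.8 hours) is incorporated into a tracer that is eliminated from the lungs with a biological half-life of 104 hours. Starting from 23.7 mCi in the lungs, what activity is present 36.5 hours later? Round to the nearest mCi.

7 mCi

1/t_eff = 1/t_phys + 1/t_biol = 1/26.8 + 1/104 = 0.046929 per hour.
t_eff = 26.8 × 104 / (26.8 + 104) ≈ 21.309 hours.
Remaining = 23.7 × (1/2)^(36.5/21.309) = 23.7 × (1/2)^1.7129 ≈ 7.2296 mCi.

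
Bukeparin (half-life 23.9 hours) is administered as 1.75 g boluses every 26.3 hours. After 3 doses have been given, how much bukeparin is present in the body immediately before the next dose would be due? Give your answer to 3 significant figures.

The 3 doses were given 78.9, 52.6, 26.3 hours ago.
Total = 1.75·(1/2)^(78.9/23.9) + 1.75·(1/2)^(52.6/23.9) + 1.75·(1/2)^(26.3/23.9)
      = 0.17753 + 0.38065 + 0.81617 ≈ 1.3743 g.

1.37 g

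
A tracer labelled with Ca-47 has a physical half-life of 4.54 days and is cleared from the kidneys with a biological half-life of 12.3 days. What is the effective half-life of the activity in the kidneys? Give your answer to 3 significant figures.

3.32 days

1/t_eff = 1/t_phys + 1/t_biol = 1/4.54 + 1/12.3 = 0.30157 per day.
t_eff = 4.54 × 12.3 / (4.54 + 12.3) ≈ 3.316 days.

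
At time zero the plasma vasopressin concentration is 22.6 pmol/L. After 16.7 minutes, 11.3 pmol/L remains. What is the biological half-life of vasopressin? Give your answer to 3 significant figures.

16.7 minutes

A/A₀ = 11.3/22.6 ≈ 0.5.
n = log₂(2) ≈ 1 half-life elapsed in 16.7 minutes.
t½ = 16.7/1 ≈ 16.7 minutes.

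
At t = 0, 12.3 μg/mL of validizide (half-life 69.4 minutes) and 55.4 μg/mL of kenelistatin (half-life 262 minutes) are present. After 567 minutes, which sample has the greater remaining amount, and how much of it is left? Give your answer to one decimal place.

validizide: 12.3 × (1/2)^8.17 ≈ 0.042705 μg/mL.
kenelistatin: 55.4 × (1/2)^2.1641 ≈ 12.361 μg/mL.
Kenelistatin has more remaining, at ≈ 12.361 μg/mL.

kenelistatin, 12.4 μg/mL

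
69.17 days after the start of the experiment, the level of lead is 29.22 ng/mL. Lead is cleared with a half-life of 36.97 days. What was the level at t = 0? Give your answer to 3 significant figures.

Number of half-lives elapsed: n = 69.17/36.97 ≈ 1.871.
A₀ = A × 2^n = 29.22 × 2^1.871 = 29.22 × 3.6578 ≈ 106.88 ng/mL.

107 ng/mL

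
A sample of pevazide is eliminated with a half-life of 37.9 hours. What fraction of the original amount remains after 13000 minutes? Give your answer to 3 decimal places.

13000 minutes = 216.667 hours.
n = 216.667/37.9 ≈ 5.7168 half-lives.
Fraction remaining = (1/2)^5.7168 ≈ 0.019014.

0.019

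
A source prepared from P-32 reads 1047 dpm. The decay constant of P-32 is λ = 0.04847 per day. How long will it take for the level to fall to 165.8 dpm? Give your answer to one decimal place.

t½ = ln 2 / λ = 0.69315 / 0.04847 ≈ 14.301 days.
Fraction remaining = 165.8/1047 ≈ 0.15836.
n = log₂(1047/165.8) = ln(6.3148)/ln 2 ≈ 2.6587 half-lives.
t = n × t½ = 2.6587 × 14.301 ≈ 38.021 days.

38.0 days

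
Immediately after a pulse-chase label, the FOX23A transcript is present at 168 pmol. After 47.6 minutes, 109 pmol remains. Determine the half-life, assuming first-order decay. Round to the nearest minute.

76 minutes

A/A₀ = 109/168 ≈ 0.64881.
n = log₂(1.5413) ≈ 0.62413 half-lives elapsed in 47.6 minutes.
t½ = 47.6/0.62413 ≈ 76.266 minutes.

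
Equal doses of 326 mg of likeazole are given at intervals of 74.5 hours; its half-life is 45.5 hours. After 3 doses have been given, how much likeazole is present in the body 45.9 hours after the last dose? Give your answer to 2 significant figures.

230 mg

The 3 doses were given 194.9, 120.4, 45.9 hours ago.
Total = 326·(1/2)^(194.9/45.5) + 326·(1/2)^(120.4/45.5) + 326·(1/2)^(45.9/45.5)
      = 16.74 + 52.077 + 162.01 ≈ 230.83 mg.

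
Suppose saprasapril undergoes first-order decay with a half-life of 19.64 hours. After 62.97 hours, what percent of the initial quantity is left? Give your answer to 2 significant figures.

11%

n = 62.97/19.64 ≈ 3.2062 half-lives.
Fraction remaining = (1/2)^3.2062 ≈ 0.10835, i.e. 10.835%.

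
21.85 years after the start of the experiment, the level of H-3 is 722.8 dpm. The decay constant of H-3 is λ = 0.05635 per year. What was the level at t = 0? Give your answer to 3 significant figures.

t½ = ln 2 / λ = 0.69315 / 0.05635 ≈ 12.301 years.
Number of half-lives elapsed: n = 21.85/12.301 ≈ 1.7763.
A₀ = A × 2^n = 722.8 × 2^1.7763 = 722.8 × 3.4255 ≈ 2476 dpm.

2480 dpm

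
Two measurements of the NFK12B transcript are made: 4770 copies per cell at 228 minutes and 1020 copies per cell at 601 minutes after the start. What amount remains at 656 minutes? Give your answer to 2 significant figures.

810 copies per cell

Over Δt = 601 − 228 = 373 minutes, the level fell by a factor of 4770/1020 ≈ 4.6765.
n = log₂(4.6765) ≈ 2.2254 half-lives, so t½ = 373/2.2254 ≈ 167.61 minutes.
From t = 601 to t = 656: 1020 × (1/2)^((656−601)/167.61) ≈ 812.49 copies per cell.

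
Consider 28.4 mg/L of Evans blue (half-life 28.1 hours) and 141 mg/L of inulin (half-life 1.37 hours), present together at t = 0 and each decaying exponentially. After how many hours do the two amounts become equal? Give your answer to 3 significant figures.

3.33 hours

Set 28.4·(1/2)^(t/28.1) = 141·(1/2)^(t/1.37).
Taking log₂: log₂(28.4/141) = t·(1/28.1 − 1/1.37).
log₂(0.20142) = -2.3117; 1/28.1 − 1/1.37 = -0.69434.
t = -2.3117 / -0.69434 ≈ 3.3294 hours.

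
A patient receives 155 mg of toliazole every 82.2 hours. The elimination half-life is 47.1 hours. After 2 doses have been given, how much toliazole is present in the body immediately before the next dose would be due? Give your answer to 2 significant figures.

60 mg

The 2 doses were given 164.4, 82.2 hours ago.
Total = 155·(1/2)^(164.4/47.1) + 155·(1/2)^(82.2/47.1)
      = 13.791 + 46.235 ≈ 60.026 mg.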